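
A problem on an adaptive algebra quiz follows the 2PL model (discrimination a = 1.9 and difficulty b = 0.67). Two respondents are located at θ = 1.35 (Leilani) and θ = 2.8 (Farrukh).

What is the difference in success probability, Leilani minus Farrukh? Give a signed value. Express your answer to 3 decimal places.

P(θ) = 1 / (1 + exp(−a(θ − b)))
P(Leilani) = 0.7845  [exponent 1.2920]
P(Farrukh) = 0.9828  [exponent 4.0470]
Difference = 0.7845 − 0.9828 = -0.1983

-0.198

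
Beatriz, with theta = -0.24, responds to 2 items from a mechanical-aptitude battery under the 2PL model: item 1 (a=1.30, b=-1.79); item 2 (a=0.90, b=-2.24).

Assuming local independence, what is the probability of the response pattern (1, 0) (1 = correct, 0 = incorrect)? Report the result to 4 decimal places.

P(theta) = 1 / (1 + exp(−a(theta − b)))
P_1 = 1/(1+e^{-2.0150}) = 0.8824
P_2 = 1/(1+e^{-1.8000}) = 0.8581
L = P_1 × (1−P_2) = 0.8824 × 0.1419 = 0.12516

0.1252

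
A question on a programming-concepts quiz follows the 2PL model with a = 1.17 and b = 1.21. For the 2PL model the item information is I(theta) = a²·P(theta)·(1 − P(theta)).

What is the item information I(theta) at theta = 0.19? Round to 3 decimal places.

P = 1/(1+e^{1.1934}) = 0.2327
P(1−P) = 0.2327 × 0.7673 = 0.1785
I = a² × P(1−P) = 1.17² × 0.1785 = 0.24438

0.244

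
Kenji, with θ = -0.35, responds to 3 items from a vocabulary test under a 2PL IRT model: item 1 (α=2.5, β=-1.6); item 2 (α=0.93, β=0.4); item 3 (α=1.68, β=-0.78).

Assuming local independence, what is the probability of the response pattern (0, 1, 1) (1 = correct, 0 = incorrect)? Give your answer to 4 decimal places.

P(θ) = 1 / (1 + exp(−α(θ − β)))
P_1 = 1/(1+e^{-3.1250}) = 0.9579
P_2 = 1/(1+e^{0.6975}) = 0.3324
P_3 = 1/(1+e^{-0.7224}) = 0.6731
L = (1−P_1) × P_2 × P_3 = 0.0421 × 0.3324 × 0.6731 = 0.00942

0.0094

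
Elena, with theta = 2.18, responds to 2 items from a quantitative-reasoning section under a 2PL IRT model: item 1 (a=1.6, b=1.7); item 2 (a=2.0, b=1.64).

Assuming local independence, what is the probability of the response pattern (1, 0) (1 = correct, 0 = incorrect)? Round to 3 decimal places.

0.173

P(theta) = 1 / (1 + exp(−a(theta − b)))
P_1 = 1/(1+e^{-0.7680}) = 0.6831
P_2 = 1/(1+e^{-1.0800}) = 0.7465
L = P_1 × (1−P_2) = 0.6831 × 0.2535 = 0.17317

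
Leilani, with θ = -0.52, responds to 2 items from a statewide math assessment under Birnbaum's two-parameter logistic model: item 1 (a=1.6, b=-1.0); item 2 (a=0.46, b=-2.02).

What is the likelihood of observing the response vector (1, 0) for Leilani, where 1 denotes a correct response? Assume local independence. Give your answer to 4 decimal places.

0.2282

P(θ) = 1 / (1 + exp(−a(θ − b)))
P_1 = 1/(1+e^{-0.7680}) = 0.6831
P_2 = 1/(1+e^{-0.6900}) = 0.6660
L = P_1 × (1−P_2) = 0.6831 × 0.3340 = 0.22817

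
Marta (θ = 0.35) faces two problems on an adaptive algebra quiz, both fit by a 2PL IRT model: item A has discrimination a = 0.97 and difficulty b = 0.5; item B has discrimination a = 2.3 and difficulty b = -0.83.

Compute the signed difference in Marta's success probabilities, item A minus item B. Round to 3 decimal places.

P(θ) = 1 / (1 + exp(−a(θ − b)))
P_A = 0.4637
P_B = 0.9378
P_A − P_B = -0.4742

-0.474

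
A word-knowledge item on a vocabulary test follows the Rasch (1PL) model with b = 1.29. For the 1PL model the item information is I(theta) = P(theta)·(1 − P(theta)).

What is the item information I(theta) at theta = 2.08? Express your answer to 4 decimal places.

0.2147

P = 1/(1+e^{-0.7900}) = 0.6878
P(1−P) = 0.6878 × 0.3122 = 0.2147
I = P(1−P) = 0.21472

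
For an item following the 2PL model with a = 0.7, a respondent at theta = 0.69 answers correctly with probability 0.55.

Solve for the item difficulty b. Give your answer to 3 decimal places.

0.403

P(theta) = 1 / (1 + exp(−a(theta − b)))
logit(0.55) = ln(0.55/0.45) = 0.2007
b = theta − logit/(a) = 0.69 − 0.2007/0.7000 = 0.4033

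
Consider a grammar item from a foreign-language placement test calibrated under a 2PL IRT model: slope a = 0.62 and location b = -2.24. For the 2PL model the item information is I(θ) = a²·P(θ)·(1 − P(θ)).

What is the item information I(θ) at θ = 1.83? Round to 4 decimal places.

P = 1/(1+e^{-2.5234}) = 0.9258
P(1−P) = 0.9258 × 0.0742 = 0.0687
I = a² × P(1−P) = 0.62² × 0.0687 = 0.02642

0.0264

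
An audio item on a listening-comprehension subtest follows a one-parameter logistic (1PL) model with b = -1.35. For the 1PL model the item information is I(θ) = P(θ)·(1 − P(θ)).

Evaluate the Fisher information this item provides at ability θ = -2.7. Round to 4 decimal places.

P = 1/(1+e^{1.3500}) = 0.2059
P(1−P) = 0.2059 × 0.7941 = 0.1635
I = P(1−P) = 0.16349

0.1635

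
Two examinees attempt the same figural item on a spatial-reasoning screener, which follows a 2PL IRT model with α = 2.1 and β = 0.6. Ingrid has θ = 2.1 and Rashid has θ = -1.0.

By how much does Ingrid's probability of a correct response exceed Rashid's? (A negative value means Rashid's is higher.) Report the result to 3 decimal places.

P(θ) = 1 / (1 + exp(−α(θ − β)))
P(Ingrid) = 0.9589  [exponent 3.1500]
P(Rashid) = 0.0336  [exponent -3.3600]
Difference = 0.9589 − 0.0336 = 0.9253

0.925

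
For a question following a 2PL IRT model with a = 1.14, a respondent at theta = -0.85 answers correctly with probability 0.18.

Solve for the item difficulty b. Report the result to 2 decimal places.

0.48

P(theta) = 1 / (1 + exp(−a(theta − b)))
logit(0.18) = ln(0.18/0.82) = -1.5163
b = theta − logit/(a) = -0.85 − (-1.5163)/1.1400 = 0.4801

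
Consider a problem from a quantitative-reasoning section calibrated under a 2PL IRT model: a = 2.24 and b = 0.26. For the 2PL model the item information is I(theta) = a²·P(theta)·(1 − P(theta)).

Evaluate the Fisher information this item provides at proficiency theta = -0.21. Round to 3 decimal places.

P = 1/(1+e^{1.0528}) = 0.2587
P(1−P) = 0.2587 × 0.7413 = 0.1918
I = a² × P(1−P) = 2.24² × 0.1918 = 0.96222

0.962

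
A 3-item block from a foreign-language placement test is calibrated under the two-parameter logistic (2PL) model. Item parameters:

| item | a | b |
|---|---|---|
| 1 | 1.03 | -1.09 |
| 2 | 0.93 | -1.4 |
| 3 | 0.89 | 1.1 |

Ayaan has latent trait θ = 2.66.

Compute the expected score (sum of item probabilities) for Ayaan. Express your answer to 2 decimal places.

2.76

P(θ) = 1 / (1 + exp(−a(θ − b)))
P_1 = 1/(1+e^{-3.8625}) = 0.9794
P_2 = 1/(1+e^{-3.7758}) = 0.9776
P_3 = 1/(1+e^{-1.3884}) = 0.8003
E[score] = 0.9794 + 0.9776 + 0.8003 = 2.7573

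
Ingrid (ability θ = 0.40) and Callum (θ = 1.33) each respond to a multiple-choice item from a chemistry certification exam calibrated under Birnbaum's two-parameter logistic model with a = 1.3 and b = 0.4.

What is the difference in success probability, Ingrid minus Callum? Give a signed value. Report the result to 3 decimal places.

-0.270

P(θ) = 1 / (1 + exp(−a(θ − b)))
P(Ingrid) = 0.5000  [exponent 0.0000]
P(Callum) = 0.7701  [exponent 1.2090]
Difference = 0.5000 − 0.7701 = -0.2701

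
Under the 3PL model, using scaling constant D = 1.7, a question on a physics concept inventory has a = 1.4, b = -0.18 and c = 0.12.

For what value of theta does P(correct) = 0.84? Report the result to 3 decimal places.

0.452

P(theta) = c + (1 − c) · 1 / (1 + exp(−D·a(theta − b)))
Remove guessing floor: (0.84 − 0.12)/(1 − 0.12) = 0.8182
logit = ln(0.8182/0.1818) = 1.5041
theta = b + logit/(1.7·a) = -0.18 + 1.5041/2.3800 = 0.4520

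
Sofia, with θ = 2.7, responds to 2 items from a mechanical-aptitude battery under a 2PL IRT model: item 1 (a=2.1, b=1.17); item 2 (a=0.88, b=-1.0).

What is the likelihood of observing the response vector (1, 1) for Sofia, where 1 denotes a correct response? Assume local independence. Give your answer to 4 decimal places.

0.9256

P(θ) = 1 / (1 + exp(−a(θ − b)))
P_1 = 1/(1+e^{-3.2130}) = 0.9613
P_2 = 1/(1+e^{-3.2560}) = 0.9629
L = P_1 × P_2 = 0.9613 × 0.9629 = 0.92564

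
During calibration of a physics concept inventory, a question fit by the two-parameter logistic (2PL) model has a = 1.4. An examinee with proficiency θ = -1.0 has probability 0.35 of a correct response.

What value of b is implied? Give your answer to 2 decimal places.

-0.56

P(θ) = 1 / (1 + exp(−a(θ − b)))
logit(0.35) = ln(0.35/0.65) = -0.6190
b = θ − logit/(a) = -1.0 − (-0.6190)/1.4000 = -0.5578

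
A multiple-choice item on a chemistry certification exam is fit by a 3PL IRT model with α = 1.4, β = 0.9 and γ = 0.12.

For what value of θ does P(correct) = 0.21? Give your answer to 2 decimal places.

P(θ) = γ + (1 − γ) · 1 / (1 + exp(−α(θ − β)))
Remove guessing floor: (0.21 − 0.12)/(1 − 0.12) = 0.1023
logit = ln(0.1023/0.8977) = -2.1722
θ = β + logit/(α) = 0.9 + (-2.1722)/1.4000 = -0.6516

-0.65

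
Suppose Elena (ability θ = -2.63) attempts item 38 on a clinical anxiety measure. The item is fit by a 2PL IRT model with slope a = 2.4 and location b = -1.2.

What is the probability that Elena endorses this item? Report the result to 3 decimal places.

0.031

P(θ) = 1 / (1 + exp(−a(θ − b)))
Exponent: 2.4 × (-2.63 − (-1.2)) = -3.4320
1/(1 + e^{3.4320}) = 0.0313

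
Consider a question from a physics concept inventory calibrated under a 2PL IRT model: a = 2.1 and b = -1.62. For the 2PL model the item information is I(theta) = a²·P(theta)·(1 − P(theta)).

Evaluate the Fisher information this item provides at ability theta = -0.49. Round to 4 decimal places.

P = 1/(1+e^{-2.3730}) = 0.9147
P(1−P) = 0.9147 × 0.0853 = 0.0780
I = a² × P(1−P) = 2.1² × 0.0780 = 0.34392

0.3439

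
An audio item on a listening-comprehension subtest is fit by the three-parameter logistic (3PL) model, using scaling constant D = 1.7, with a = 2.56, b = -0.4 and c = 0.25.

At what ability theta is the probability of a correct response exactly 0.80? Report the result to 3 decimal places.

-0.168

P(theta) = c + (1 − c) · 1 / (1 + exp(−D·a(theta − b)))
Remove guessing floor: (0.80 − 0.25)/(1 − 0.25) = 0.7333
logit = ln(0.7333/0.2667) = 1.0116
theta = b + logit/(1.7·a) = -0.4 + 1.0116/4.3520 = -0.1676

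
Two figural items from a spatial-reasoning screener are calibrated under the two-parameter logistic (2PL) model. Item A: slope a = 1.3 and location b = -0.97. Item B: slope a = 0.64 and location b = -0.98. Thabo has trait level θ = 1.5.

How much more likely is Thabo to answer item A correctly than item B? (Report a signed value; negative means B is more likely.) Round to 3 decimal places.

0.131

P(θ) = 1 / (1 + exp(−a(θ − b)))
P_A = 0.9612
P_B = 0.8302
P_A − P_B = 0.1310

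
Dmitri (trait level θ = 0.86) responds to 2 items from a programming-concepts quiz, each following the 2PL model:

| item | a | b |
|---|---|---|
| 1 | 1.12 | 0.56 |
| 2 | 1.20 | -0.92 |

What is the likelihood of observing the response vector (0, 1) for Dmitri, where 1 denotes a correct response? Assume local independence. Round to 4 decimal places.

0.3727

P(θ) = 1 / (1 + exp(−a(θ − b)))
P_1 = 1/(1+e^{-0.3360}) = 0.5832
P_2 = 1/(1+e^{-2.1360}) = 0.8944
L = (1−P_1) × P_2 = 0.4168 × 0.8944 = 0.37275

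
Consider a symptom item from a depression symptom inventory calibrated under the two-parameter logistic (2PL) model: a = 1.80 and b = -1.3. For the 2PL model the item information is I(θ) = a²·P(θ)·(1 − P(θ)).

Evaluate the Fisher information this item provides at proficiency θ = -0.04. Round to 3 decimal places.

0.275

P = 1/(1+e^{-2.2680}) = 0.9062
P(1−P) = 0.9062 × 0.0938 = 0.0850
I = a² × P(1−P) = 1.80² × 0.0850 = 0.27543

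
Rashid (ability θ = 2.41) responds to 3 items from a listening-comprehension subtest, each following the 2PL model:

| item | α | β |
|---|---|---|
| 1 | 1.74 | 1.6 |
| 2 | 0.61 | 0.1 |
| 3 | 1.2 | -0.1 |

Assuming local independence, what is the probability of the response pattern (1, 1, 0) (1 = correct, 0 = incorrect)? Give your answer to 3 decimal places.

P(θ) = 1 / (1 + exp(−α(θ − β)))
P_1 = 1/(1+e^{-1.4094}) = 0.8037
P_2 = 1/(1+e^{-1.4091}) = 0.8036
P_3 = 1/(1+e^{-3.0120}) = 0.9531
L = P_1 × P_2 × (1−P_3) = 0.8037 × 0.8036 × 0.0469 = 0.03028

0.030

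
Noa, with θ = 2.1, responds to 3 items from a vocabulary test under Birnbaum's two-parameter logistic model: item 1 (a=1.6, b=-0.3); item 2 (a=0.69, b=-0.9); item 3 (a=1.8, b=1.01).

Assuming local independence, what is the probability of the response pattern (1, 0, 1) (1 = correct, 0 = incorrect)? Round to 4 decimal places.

0.0962

P(θ) = 1 / (1 + exp(−a(θ − b)))
P_1 = 1/(1+e^{-3.8400}) = 0.9790
P_2 = 1/(1+e^{-2.0700}) = 0.8880
P_3 = 1/(1+e^{-1.9620}) = 0.8767
L = P_1 × (1−P_2) × P_3 = 0.9790 × 0.1120 × 0.8767 = 0.09617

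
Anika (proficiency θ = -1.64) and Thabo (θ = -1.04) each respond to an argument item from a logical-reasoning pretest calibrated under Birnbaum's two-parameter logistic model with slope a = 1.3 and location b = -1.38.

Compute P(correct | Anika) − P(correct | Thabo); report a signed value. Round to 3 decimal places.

-0.192

P(θ) = 1 / (1 + exp(−a(θ − b)))
P(Anika) = 0.4163  [exponent -0.3380]
P(Thabo) = 0.6087  [exponent 0.4420]
Difference = 0.4163 − 0.6087 = -0.1924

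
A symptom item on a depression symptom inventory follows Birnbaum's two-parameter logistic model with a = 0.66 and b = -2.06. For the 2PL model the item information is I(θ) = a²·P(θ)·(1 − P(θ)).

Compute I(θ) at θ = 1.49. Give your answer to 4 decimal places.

0.0348

P = 1/(1+e^{-2.3430}) = 0.9124
P(1−P) = 0.9124 × 0.0876 = 0.0799
I = a² × P(1−P) = 0.66² × 0.0799 = 0.03482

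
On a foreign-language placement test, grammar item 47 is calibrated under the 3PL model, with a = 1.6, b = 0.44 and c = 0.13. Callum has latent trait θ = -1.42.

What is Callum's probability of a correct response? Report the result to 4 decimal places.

P(θ) = c + (1 − c) · 1 / (1 + exp(−a(θ − b)))
Exponent: 1.6 × (-1.42 − 0.44) = -2.9760
1/(1 + e^{2.9760}) = 0.0485
P = 0.13 + 0.87 × 0.0485 = 0.1722

0.1722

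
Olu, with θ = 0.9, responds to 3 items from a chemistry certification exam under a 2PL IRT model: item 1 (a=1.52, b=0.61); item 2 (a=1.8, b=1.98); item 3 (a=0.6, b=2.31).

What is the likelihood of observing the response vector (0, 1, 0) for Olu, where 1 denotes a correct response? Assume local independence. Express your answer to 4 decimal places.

P(θ) = 1 / (1 + exp(−a(θ − b)))
P_1 = 1/(1+e^{-0.4408}) = 0.6084
P_2 = 1/(1+e^{1.9440}) = 0.1252
P_3 = 1/(1+e^{0.8460}) = 0.3003
L = (1−P_1) × P_2 × (1−P_3) = 0.3916 × 0.1252 × 0.6997 = 0.03430

0.0343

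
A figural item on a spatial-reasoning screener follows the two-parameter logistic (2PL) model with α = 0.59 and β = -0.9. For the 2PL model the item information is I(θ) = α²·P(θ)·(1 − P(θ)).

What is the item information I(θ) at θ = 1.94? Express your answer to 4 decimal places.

0.0462

P = 1/(1+e^{-1.6756}) = 0.8423
P(1−P) = 0.8423 × 0.1577 = 0.1328
I = α² × P(1−P) = 0.59² × 0.1328 = 0.04623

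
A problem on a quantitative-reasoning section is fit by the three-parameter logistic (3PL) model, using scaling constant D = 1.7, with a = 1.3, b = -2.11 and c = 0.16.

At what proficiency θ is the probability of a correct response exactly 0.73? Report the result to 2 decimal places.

P(θ) = c + (1 − c) · 1 / (1 + exp(−D·a(θ − b)))
Remove guessing floor: (0.73 − 0.16)/(1 − 0.16) = 0.6786
logit = ln(0.6786/0.3214) = 0.7472
θ = b + logit/(1.7·a) = -2.11 + 0.7472/2.2100 = -1.7719

-1.77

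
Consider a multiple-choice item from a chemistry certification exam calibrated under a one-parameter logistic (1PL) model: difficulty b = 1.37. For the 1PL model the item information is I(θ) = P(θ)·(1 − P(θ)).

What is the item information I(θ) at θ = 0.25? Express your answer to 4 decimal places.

0.1855

P = 1/(1+e^{1.1200}) = 0.2460
P(1−P) = 0.2460 × 0.7540 = 0.1855
I = P(1−P) = 0.18549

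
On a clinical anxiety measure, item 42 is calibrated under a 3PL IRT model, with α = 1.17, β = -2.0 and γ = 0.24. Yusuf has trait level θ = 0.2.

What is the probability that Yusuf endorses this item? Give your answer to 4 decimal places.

0.9462

P(θ) = γ + (1 − γ) · 1 / (1 + exp(−α(θ − β)))
Exponent: 1.17 × (0.2 − (-2.0)) = 2.5740
1/(1 + e^{-2.5740}) = 0.9292
P = 0.24 + 0.76 × 0.9292 = 0.9462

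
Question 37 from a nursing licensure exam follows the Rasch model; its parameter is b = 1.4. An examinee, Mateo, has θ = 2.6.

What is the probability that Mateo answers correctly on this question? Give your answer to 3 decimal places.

P(θ) = 1 / (1 + exp(−(θ − b)))
Exponent: (2.6 − 1.4) = 1.2000
1/(1 + e^{-1.2000}) = 0.7685
P = 0.7685

0.769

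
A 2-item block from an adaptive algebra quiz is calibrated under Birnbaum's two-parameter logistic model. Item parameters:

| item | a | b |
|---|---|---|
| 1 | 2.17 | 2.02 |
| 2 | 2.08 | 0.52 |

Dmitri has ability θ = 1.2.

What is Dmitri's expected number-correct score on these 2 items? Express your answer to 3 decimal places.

P(θ) = 1 / (1 + exp(−a(θ − b)))
P_1 = 1/(1+e^{1.7794}) = 0.1444
P_2 = 1/(1+e^{-1.4144}) = 0.8045
E[score] = 0.1444 + 0.8045 = 0.9488

0.949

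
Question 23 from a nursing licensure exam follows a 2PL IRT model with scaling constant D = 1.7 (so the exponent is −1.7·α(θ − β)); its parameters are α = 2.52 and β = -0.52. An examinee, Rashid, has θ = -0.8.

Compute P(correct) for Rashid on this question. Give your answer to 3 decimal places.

0.232

P(θ) = 1 / (1 + exp(−D·α(θ − β)))
Exponent: 1.7 × 2.52 × (-0.8 − (-0.52)) = -1.1995
1/(1 + e^{1.1995}) = 0.2316
P = 0.2316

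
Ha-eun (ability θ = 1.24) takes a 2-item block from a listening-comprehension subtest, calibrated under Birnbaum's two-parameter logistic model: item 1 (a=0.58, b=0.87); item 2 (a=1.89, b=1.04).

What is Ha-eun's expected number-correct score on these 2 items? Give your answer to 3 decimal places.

1.147

P(θ) = 1 / (1 + exp(−a(θ − b)))
P_1 = 1/(1+e^{-0.2146}) = 0.5534
P_2 = 1/(1+e^{-0.3780}) = 0.5934
E[score] = 0.5534 + 0.5934 = 1.1468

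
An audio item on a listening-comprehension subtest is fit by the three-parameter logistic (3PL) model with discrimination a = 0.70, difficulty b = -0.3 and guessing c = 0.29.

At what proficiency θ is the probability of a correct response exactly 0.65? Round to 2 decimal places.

-0.26

P(θ) = c + (1 − c) · 1 / (1 + exp(−a(θ − b)))
Remove guessing floor: (0.65 − 0.29)/(1 − 0.29) = 0.5070
logit = ln(0.5070/0.4930) = 0.0282
θ = b + logit/(a) = -0.3 + 0.0282/0.7000 = -0.2598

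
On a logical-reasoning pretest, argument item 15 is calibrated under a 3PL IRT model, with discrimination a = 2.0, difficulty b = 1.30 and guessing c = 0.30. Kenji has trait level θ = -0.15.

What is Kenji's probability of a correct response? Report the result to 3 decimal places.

0.337

P(θ) = c + (1 − c) · 1 / (1 + exp(−a(θ − b)))
Exponent: 2.0 × (-0.15 − 1.30) = -2.9000
1/(1 + e^{2.9000}) = 0.0522
P = 0.30 + 0.70 × 0.0522 = 0.3365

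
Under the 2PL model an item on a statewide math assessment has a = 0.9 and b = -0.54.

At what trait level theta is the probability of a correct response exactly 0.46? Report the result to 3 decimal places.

-0.718

P(theta) = 1 / (1 + exp(−a(theta − b)))
logit = ln(0.4600/0.5400) = -0.1603
theta = b + logit/(a) = -0.54 + (-0.1603)/0.9000 = -0.7182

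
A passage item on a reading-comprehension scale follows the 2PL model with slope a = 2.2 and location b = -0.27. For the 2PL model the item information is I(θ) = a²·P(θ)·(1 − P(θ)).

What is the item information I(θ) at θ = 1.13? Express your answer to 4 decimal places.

P = 1/(1+e^{-3.0800}) = 0.9561
P(1−P) = 0.9561 × 0.0439 = 0.0420
I = a² × P(1−P) = 2.2² × 0.0420 = 0.20332

0.2033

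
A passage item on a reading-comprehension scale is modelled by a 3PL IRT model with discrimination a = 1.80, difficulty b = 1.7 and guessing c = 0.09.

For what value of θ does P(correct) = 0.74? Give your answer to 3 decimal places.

P(θ) = c + (1 − c) · 1 / (1 + exp(−a(θ − b)))
Remove guessing floor: (0.74 − 0.09)/(1 − 0.09) = 0.7143
logit = ln(0.7143/0.2857) = 0.9163
θ = b + logit/(a) = 1.7 + 0.9163/1.8000 = 2.2091

2.209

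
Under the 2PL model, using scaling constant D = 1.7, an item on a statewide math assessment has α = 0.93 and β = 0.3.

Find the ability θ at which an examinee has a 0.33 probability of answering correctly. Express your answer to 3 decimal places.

P(θ) = 1 / (1 + exp(−D·α(θ − β)))
logit = ln(0.3300/0.6700) = -0.7082
θ = β + logit/(1.7·α) = 0.3 + (-0.7082)/1.5810 = -0.1479

-0.148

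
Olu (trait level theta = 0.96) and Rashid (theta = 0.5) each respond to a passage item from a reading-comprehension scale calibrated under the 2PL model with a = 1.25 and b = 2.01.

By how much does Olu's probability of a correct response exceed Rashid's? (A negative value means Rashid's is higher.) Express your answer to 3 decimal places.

P(theta) = 1 / (1 + exp(−a(theta − b)))
P(Olu) = 0.2121  [exponent -1.3125]
P(Rashid) = 0.1315  [exponent -1.8875]
Difference = 0.2121 − 0.1315 = 0.0805

0.081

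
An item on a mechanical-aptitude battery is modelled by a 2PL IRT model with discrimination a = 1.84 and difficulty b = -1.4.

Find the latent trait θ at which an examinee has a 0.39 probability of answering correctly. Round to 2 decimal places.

-1.64

P(θ) = 1 / (1 + exp(−a(θ − b)))
logit = ln(0.3900/0.6100) = -0.4473
θ = b + logit/(a) = -1.4 + (-0.4473)/1.8400 = -1.6431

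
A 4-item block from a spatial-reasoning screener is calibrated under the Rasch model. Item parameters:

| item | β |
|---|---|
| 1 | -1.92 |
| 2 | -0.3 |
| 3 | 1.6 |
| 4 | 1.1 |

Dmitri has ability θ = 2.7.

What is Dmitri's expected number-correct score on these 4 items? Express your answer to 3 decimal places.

P(θ) = 1 / (1 + exp(−(θ − β)))
P_1 = 1/(1+e^{-4.6200}) = 0.9902
P_2 = 1/(1+e^{-3.0000}) = 0.9526
P_3 = 1/(1+e^{-1.1000}) = 0.7503
P_4 = 1/(1+e^{-1.6000}) = 0.8320
E[score] = 0.9902 + 0.9526 + 0.7503 + 0.8320 = 3.5251

3.525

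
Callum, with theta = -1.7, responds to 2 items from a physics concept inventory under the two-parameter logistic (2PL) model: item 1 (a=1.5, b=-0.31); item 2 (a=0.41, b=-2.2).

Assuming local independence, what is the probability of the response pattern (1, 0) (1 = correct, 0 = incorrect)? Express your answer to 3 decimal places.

P(theta) = 1 / (1 + exp(−a(theta − b)))
P_1 = 1/(1+e^{2.0850}) = 0.1106
P_2 = 1/(1+e^{-0.2050}) = 0.5511
L = P_1 × (1−P_2) = 0.1106 × 0.4489 = 0.04964

0.050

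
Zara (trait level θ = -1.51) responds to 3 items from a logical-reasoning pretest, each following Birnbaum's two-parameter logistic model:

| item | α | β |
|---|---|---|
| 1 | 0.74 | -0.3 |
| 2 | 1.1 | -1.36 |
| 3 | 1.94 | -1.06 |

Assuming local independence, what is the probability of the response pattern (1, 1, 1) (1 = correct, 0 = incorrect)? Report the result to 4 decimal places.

P(θ) = 1 / (1 + exp(−α(θ − β)))
P_1 = 1/(1+e^{0.8954}) = 0.2900
P_2 = 1/(1+e^{0.1650}) = 0.4588
P_3 = 1/(1+e^{0.8730}) = 0.2946
L = P_1 × P_2 × P_3 = 0.2900 × 0.4588 × 0.2946 = 0.03920

0.0392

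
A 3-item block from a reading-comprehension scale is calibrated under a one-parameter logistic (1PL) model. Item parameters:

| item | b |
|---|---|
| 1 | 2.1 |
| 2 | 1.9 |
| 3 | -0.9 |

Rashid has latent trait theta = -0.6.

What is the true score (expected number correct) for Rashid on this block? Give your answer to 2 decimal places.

0.71

P(theta) = 1 / (1 + exp(−(theta − b)))
P_1 = 1/(1+e^{2.7000}) = 0.0630
P_2 = 1/(1+e^{2.5000}) = 0.0759
P_3 = 1/(1+e^{-0.3000}) = 0.5744
E[score] = 0.0630 + 0.0759 + 0.5744 = 0.7133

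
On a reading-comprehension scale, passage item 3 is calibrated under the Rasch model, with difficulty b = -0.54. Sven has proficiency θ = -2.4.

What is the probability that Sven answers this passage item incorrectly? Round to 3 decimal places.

P(θ) = 1 / (1 + exp(−(θ − b)))
Exponent: (-2.4 − (-0.54)) = -1.8600
1/(1 + e^{1.8600}) = 0.1347
P = 0.1347
P(incorrect) = 1 − 0.1347 = 0.8653

0.865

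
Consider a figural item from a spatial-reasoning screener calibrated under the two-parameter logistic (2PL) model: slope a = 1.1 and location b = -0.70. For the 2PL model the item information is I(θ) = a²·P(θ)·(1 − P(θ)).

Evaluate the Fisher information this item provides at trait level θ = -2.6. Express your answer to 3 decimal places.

0.119

P = 1/(1+e^{2.0900}) = 0.1101
P(1−P) = 0.1101 × 0.8899 = 0.0980
I = a² × P(1−P) = 1.1² × 0.0980 = 0.11853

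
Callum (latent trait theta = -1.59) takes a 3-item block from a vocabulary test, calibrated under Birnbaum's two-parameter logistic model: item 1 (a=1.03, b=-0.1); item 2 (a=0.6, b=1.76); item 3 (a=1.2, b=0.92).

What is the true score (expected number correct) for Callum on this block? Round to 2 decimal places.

0.34

P(theta) = 1 / (1 + exp(−a(theta − b)))
P_1 = 1/(1+e^{1.5347}) = 0.1773
P_2 = 1/(1+e^{2.0100}) = 0.1182
P_3 = 1/(1+e^{3.0120}) = 0.0469
E[score] = 0.1773 + 0.1182 + 0.0469 = 0.3424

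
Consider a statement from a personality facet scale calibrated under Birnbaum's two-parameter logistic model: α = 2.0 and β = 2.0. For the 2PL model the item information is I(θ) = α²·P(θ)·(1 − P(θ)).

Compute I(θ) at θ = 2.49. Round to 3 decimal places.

P = 1/(1+e^{-0.9800}) = 0.7271
P(1−P) = 0.7271 × 0.2729 = 0.1984
I = α² × P(1−P) = 2.0² × 0.1984 = 0.79369

0.794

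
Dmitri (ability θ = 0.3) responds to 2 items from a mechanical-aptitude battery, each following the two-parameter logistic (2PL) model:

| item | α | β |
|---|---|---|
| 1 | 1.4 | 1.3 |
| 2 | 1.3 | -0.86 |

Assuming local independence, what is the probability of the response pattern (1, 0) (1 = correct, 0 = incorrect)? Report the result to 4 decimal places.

0.0359

P(θ) = 1 / (1 + exp(−α(θ − β)))
P_1 = 1/(1+e^{1.4000}) = 0.1978
P_2 = 1/(1+e^{-1.5080}) = 0.8188
L = P_1 × (1−P_2) = 0.1978 × 0.1812 = 0.03585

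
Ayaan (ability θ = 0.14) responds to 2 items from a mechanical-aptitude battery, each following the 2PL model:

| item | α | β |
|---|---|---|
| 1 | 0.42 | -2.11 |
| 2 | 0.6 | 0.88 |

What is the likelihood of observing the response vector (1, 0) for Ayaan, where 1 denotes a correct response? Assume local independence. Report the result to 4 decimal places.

0.4387

P(θ) = 1 / (1 + exp(−α(θ − β)))
P_1 = 1/(1+e^{-0.9450}) = 0.7201
P_2 = 1/(1+e^{0.4440}) = 0.3908
L = P_1 × (1−P_2) = 0.7201 × 0.6092 = 0.43870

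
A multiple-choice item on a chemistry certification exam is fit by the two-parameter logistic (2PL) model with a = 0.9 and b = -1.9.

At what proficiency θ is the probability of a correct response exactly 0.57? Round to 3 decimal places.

-1.587

P(θ) = 1 / (1 + exp(−a(θ − b)))
logit = ln(0.5700/0.4300) = 0.2819
θ = b + logit/(a) = -1.9 + 0.2819/0.9000 = -1.5868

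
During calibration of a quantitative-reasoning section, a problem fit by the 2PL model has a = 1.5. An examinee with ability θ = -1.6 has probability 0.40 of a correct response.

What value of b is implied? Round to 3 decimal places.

-1.330

P(θ) = 1 / (1 + exp(−a(θ − b)))
logit(0.40) = ln(0.40/0.60) = -0.4055
b = θ − logit/(a) = -1.6 − (-0.4055)/1.5000 = -1.3297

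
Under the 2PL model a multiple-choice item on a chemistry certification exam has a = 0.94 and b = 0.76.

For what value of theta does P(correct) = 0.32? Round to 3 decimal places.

P(theta) = 1 / (1 + exp(−a(theta − b)))
logit = ln(0.3200/0.6800) = -0.7538
theta = b + logit/(a) = 0.76 + (-0.7538)/0.9400 = -0.0419

-0.042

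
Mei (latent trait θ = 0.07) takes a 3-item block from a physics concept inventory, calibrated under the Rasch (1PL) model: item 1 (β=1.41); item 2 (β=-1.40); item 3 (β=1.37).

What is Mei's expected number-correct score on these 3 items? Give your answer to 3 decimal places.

1.235

P(θ) = 1 / (1 + exp(−(θ − β)))
P_1 = 1/(1+e^{1.3400}) = 0.2075
P_2 = 1/(1+e^{-1.4700}) = 0.8131
P_3 = 1/(1+e^{1.3000}) = 0.2142
E[score] = 0.2075 + 0.8131 + 0.2142 = 1.2347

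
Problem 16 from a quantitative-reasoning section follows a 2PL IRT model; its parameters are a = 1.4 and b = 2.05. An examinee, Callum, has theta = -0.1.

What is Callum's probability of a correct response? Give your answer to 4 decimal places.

0.0470

P(theta) = 1 / (1 + exp(−a(theta − b)))
Exponent: 1.4 × (-0.1 − 2.05) = -3.0100
1/(1 + e^{3.0100}) = 0.0470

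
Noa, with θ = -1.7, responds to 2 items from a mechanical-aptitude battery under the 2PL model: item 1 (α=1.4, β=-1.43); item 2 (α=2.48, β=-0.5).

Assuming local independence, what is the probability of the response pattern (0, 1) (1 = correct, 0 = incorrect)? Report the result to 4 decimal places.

P(θ) = 1 / (1 + exp(−α(θ − β)))
P_1 = 1/(1+e^{0.3780}) = 0.4066
P_2 = 1/(1+e^{2.9760}) = 0.0485
L = (1−P_1) × P_2 = 0.5934 × 0.0485 = 0.02879

0.0288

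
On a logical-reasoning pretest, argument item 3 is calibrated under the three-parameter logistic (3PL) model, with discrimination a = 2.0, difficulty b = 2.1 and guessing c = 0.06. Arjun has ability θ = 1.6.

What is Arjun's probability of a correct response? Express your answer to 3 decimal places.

0.313

P(θ) = c + (1 − c) · 1 / (1 + exp(−a(θ − b)))
Exponent: 2.0 × (1.6 − 2.1) = -1.0000
1/(1 + e^{1.0000}) = 0.2689
P = 0.06 + 0.94 × 0.2689 = 0.3128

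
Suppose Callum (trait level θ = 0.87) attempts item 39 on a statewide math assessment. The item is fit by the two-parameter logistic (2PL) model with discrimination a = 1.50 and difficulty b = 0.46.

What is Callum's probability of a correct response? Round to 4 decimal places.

0.6491

P(θ) = 1 / (1 + exp(−a(θ − b)))
Exponent: 1.50 × (0.87 − 0.46) = 0.6150
1/(1 + e^{-0.6150}) = 0.6491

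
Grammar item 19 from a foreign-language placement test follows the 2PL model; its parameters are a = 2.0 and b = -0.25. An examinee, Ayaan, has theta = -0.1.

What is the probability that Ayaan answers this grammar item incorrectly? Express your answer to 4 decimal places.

P(theta) = 1 / (1 + exp(−a(theta − b)))
Exponent: 2.0 × (-0.1 − (-0.25)) = 0.3000
1/(1 + e^{-0.3000}) = 0.5744
P(incorrect) = 1 − 0.5744 = 0.4256

0.4256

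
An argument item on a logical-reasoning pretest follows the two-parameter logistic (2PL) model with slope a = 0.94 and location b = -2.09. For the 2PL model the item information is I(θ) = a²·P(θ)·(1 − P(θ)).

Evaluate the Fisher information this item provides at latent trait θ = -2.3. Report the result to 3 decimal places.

P = 1/(1+e^{0.1974}) = 0.4508
P(1−P) = 0.4508 × 0.5492 = 0.2476
I = a² × P(1−P) = 0.94² × 0.2476 = 0.21876

0.219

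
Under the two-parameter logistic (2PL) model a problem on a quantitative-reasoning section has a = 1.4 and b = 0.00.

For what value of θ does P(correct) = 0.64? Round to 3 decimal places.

P(θ) = 1 / (1 + exp(−a(θ − b)))
logit = ln(0.6400/0.3600) = 0.5754
θ = b + logit/(a) = 0.00 + 0.5754/1.4000 = 0.4110

0.411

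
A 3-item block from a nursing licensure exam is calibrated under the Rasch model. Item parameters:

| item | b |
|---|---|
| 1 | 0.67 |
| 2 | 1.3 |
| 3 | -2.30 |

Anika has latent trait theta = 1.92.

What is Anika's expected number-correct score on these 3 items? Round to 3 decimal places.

P(theta) = 1 / (1 + exp(−(theta − b)))
P_1 = 1/(1+e^{-1.2500}) = 0.7773
P_2 = 1/(1+e^{-0.6200}) = 0.6502
P_3 = 1/(1+e^{-4.2200}) = 0.9855
E[score] = 0.7773 + 0.6502 + 0.9855 = 2.4130

2.413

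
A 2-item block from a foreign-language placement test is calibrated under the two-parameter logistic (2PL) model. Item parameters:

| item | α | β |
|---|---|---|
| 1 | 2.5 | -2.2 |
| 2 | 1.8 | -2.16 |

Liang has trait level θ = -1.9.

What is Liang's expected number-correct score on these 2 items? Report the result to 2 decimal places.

P(θ) = 1 / (1 + exp(−α(θ − β)))
P_1 = 1/(1+e^{-0.7500}) = 0.6792
P_2 = 1/(1+e^{-0.4680}) = 0.6149
E[score] = 0.6792 + 0.6149 = 1.2941

1.29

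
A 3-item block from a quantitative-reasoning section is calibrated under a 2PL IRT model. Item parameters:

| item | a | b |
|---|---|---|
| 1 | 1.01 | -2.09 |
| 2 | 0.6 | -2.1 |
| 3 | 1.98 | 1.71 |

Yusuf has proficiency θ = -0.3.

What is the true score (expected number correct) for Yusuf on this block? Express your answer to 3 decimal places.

1.624

P(θ) = 1 / (1 + exp(−a(θ − b)))
P_1 = 1/(1+e^{-1.8079}) = 0.8591
P_2 = 1/(1+e^{-1.0800}) = 0.7465
P_3 = 1/(1+e^{3.9798}) = 0.0183
E[score] = 0.8591 + 0.7465 + 0.0183 = 1.6239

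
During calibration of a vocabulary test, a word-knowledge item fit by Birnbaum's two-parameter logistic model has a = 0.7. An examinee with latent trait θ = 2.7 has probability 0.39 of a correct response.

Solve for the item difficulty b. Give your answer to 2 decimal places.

P(θ) = 1 / (1 + exp(−a(θ − b)))
logit(0.39) = ln(0.39/0.61) = -0.4473
b = θ − logit/(a) = 2.7 − (-0.4473)/0.7000 = 3.3390

3.34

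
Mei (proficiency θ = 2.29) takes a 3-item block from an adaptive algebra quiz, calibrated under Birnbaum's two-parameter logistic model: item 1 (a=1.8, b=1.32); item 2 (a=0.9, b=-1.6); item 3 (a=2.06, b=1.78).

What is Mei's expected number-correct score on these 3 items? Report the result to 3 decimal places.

P(θ) = 1 / (1 + exp(−a(θ − b)))
P_1 = 1/(1+e^{-1.7460}) = 0.8514
P_2 = 1/(1+e^{-3.5010}) = 0.9707
P_3 = 1/(1+e^{-1.0506}) = 0.7409
E[score] = 0.8514 + 0.9707 + 0.7409 = 2.5631

2.563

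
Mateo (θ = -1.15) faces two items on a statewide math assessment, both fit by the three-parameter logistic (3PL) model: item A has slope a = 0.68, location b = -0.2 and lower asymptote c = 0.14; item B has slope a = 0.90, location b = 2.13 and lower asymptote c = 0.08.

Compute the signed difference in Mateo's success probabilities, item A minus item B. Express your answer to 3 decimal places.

0.310

P(θ) = c + (1 − c) · 1 / (1 + exp(−a(θ − b)))
P_A = 0.4357
P_B = 0.1257
P_A − P_B = 0.3101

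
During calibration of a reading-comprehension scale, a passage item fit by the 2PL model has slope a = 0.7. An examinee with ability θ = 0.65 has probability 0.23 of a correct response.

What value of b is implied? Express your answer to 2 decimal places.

P(θ) = 1 / (1 + exp(−a(θ − b)))
logit(0.23) = ln(0.23/0.77) = -1.2083
b = θ − logit/(a) = 0.65 − (-1.2083)/0.7000 = 2.3762

2.38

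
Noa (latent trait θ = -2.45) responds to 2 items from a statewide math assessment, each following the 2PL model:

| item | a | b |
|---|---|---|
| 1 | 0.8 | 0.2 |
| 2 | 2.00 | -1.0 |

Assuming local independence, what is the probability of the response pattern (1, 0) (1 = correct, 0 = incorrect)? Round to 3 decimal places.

0.102

P(θ) = 1 / (1 + exp(−a(θ − b)))
P_1 = 1/(1+e^{2.1200}) = 0.1072
P_2 = 1/(1+e^{2.9000}) = 0.0522
L = P_1 × (1−P_2) = 0.1072 × 0.9478 = 0.10158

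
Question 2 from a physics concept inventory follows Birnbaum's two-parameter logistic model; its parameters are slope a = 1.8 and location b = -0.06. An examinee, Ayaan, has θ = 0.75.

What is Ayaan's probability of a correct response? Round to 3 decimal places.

0.811

P(θ) = 1 / (1 + exp(−a(θ − b)))
Exponent: 1.8 × (0.75 − (-0.06)) = 1.4580
1/(1 + e^{-1.4580}) = 0.8112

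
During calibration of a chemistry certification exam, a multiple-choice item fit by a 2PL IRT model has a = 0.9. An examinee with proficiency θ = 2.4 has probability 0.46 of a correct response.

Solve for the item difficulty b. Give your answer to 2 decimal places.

2.58

P(θ) = 1 / (1 + exp(−a(θ − b)))
logit(0.46) = ln(0.46/0.54) = -0.1603
b = θ − logit/(a) = 2.4 − (-0.1603)/0.9000 = 2.5782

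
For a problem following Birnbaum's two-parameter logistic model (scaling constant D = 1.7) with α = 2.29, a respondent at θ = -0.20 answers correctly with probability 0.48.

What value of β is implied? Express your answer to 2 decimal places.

-0.18

P(θ) = 1 / (1 + exp(−D·α(θ − β)))
logit(0.48) = ln(0.48/0.52) = -0.0800
β = θ − logit/(1.7·α) = -0.20 − (-0.0800)/3.8930 = -0.1794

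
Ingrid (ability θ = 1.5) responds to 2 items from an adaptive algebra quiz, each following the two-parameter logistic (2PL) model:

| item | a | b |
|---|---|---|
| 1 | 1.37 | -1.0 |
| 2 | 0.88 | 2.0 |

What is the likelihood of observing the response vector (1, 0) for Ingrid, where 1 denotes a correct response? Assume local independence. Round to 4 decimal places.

P(θ) = 1 / (1 + exp(−a(θ − b)))
P_1 = 1/(1+e^{-3.4250}) = 0.9685
P_2 = 1/(1+e^{0.4400}) = 0.3917
L = P_1 × (1−P_2) = 0.9685 × 0.6083 = 0.58908

0.5891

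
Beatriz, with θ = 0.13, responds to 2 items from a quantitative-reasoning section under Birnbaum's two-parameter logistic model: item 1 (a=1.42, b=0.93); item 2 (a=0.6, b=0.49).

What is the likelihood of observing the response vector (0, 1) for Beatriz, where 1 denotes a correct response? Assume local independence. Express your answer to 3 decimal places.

P(θ) = 1 / (1 + exp(−a(θ − b)))
P_1 = 1/(1+e^{1.1360}) = 0.2431
P_2 = 1/(1+e^{0.2160}) = 0.4462
L = (1−P_1) × P_2 = 0.7569 × 0.4462 = 0.33776

0.338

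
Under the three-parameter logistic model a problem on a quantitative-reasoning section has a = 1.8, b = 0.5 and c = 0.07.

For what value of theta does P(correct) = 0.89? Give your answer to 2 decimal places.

1.62

P(theta) = c + (1 − c) · 1 / (1 + exp(−a(theta − b)))
Remove guessing floor: (0.89 − 0.07)/(1 − 0.07) = 0.8817
logit = ln(0.8817/0.1183) = 2.0088
theta = b + logit/(a) = 0.5 + 2.0088/1.8000 = 1.6160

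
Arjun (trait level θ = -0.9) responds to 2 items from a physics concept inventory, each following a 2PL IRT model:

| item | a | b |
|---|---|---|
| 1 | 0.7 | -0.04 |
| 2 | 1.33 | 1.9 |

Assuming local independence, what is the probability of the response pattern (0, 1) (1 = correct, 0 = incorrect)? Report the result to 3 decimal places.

0.015

P(θ) = 1 / (1 + exp(−a(θ − b)))
P_1 = 1/(1+e^{0.6020}) = 0.3539
P_2 = 1/(1+e^{3.7240}) = 0.0236
L = (1−P_1) × P_2 = 0.6461 × 0.0236 = 0.01523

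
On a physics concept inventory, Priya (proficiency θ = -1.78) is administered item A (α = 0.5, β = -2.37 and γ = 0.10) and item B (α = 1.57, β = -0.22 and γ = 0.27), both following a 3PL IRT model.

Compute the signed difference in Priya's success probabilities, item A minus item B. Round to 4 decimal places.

P(θ) = γ + (1 − γ) · 1 / (1 + exp(−α(θ − β)))
P_A = 0.6159
P_B = 0.3280
P_A − P_B = 0.2879

0.2879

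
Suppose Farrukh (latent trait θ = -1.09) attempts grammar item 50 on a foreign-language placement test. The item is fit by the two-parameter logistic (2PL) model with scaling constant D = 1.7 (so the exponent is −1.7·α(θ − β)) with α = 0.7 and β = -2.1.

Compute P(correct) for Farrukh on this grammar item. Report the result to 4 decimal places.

0.7689

P(θ) = 1 / (1 + exp(−D·α(θ − β)))
Exponent: 1.7 × 0.7 × (-1.09 − (-2.1)) = 1.2019
1/(1 + e^{-1.2019}) = 0.7689
P = 0.7689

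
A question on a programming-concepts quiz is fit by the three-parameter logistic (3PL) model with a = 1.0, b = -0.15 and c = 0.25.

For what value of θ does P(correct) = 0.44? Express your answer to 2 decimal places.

-1.23

P(θ) = c + (1 − c) · 1 / (1 + exp(−a(θ − b)))
Remove guessing floor: (0.44 − 0.25)/(1 − 0.25) = 0.2533
logit = ln(0.2533/0.7467) = -1.0809
θ = b + logit/(a) = -0.15 + (-1.0809)/1.0000 = -1.2309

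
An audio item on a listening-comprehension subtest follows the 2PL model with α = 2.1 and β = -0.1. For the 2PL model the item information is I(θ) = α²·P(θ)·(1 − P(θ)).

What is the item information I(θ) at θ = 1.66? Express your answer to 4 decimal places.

0.1042

P = 1/(1+e^{-3.6960}) = 0.9758
P(1−P) = 0.9758 × 0.0242 = 0.0236
I = α² × P(1−P) = 2.1² × 0.0236 = 0.10423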